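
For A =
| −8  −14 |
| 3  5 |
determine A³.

[[−50, −98], [21, 41]]

tr A = −3 and det A = 2, so the characteristic polynomial is λ² − (−3)λ + (2) with roots −1 and −2.
Eigenvectors give P = [[−2, 7], [1, −3]] with P⁻¹ = [[3, 7], [1, 2]], and A = P·diag(−1, −2)·P⁻¹.
Then A³ = P·diag(−1, −8)·P⁻¹ = [[2, −56], [−1, 24]] · [[3, 7], [1, 2]] = [[−50, −98], [21, 41]].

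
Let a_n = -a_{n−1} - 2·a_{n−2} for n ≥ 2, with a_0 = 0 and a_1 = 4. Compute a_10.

44

With companion matrix T = [[-1, -2], [1, 0]], [a_n, a_{n−1}]ᵀ = T·[a_{n−1}, a_{n−2}]ᵀ, so [a_10, a_9]ᵀ = T⁹·[a_1, a_0]ᵀ.
T⁹ = [[11, 34], [-17, -6]], giving [a_10, a_9]ᵀ = [[44], [-68]].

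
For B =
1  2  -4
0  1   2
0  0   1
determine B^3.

[[1, 6, 0], [0, 1, 6], [0, 0, 1]]

B = I + N where N = [[0, 2, -4], [0, 0, 2], [0, 0, 0]] is strictly upper-triangular, so N^3 = 0.
(I + N)^3 = I + 3·N + 3·N^2 = [[1, 6, 0], [0, 1, 6], [0, 0, 1]].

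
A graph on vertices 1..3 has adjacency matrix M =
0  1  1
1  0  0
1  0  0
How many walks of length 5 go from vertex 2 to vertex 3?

The number of length-5 walks from vertex 2 to vertex 3 is entry (2,3) of M^5, where M is the adjacency matrix.
M^2 = [[2, 0, 0], [0, 1, 1], [0, 1, 1]]
M^3 = [[0, 2, 2], [2, 0, 0], [2, 0, 0]]
M^4 = [[4, 0, 0], [0, 2, 2], [0, 2, 2]]
M^5 = [[0, 4, 4], [4, 0, 0], [4, 0, 0]]

0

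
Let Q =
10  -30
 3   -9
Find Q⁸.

[[10, -30], [3, -9]]

Q² = Q (a projection; rank 1, trace 1), so Q⁸ = Q.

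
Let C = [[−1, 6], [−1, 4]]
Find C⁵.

[[−61, 186], [−31, 94]]

tr C = 3 and det C = 2, so the characteristic polynomial is λ² − (3)λ + (2) with roots 2 and 1.
Eigenvectors give P = [[2, 3], [1, 1]] with P⁻¹ = [[−1, 3], [1, −2]], and C = P·diag(2, 1)·P⁻¹.
Then C⁵ = P·diag(32, 1)·P⁻¹ = [[64, 3], [32, 1]] · [[−1, 3], [1, −2]] = [[−61, 186], [−31, 94]].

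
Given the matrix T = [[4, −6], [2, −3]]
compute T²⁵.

T² = T (a projection; rank 1, trace 1), so T²⁵ = T.

[[4, −6], [2, −3]]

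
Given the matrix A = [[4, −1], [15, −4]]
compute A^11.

[[4, −1], [15, −4]]

A² = I (check: tr A = 0 and det A = −1), so A^11 = A since 11 is odd.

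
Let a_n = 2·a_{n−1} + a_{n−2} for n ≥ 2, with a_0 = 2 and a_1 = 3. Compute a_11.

With companion matrix T = [[2, 1], [1, 0]], [a_n, a_{n−1}]ᵀ = T·[a_{n−1}, a_{n−2}]ᵀ, so [a_11, a_10]ᵀ = T^10·[a_1, a_0]ᵀ.
T^10 = [[5741, 2378], [2378, 985]], giving [a_11, a_10]ᵀ = [[21979], [9104]].

21979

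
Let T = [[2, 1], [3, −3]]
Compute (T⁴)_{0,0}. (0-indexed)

52

T² = [[7, −1], [−3, 12]]
T³ = [[11, 10], [30, −39]]
T⁴ = [[52, −19], [−57, 147]]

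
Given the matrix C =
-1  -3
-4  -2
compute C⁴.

C² = [[13, 9], [12, 16]]
C³ = [[-49, -57], [-76, -68]]
C⁴ = [[277, 261], [348, 364]]

[[277, 261], [348, 364]]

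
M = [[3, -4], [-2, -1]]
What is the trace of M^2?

26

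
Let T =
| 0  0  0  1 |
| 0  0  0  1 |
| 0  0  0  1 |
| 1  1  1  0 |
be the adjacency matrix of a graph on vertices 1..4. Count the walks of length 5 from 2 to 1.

0

The number of length-5 walks from vertex 2 to vertex 1 is entry (2,1) of T^5, where T is the adjacency matrix.
T^2 = [[1, 1, 1, 0], [1, 1, 1, 0], [1, 1, 1, 0], [0, 0, 0, 3]]
T^3 = [[0, 0, 0, 3], [0, 0, 0, 3], [0, 0, 0, 3], [3, 3, 3, 0]]
T^4 = [[3, 3, 3, 0], [3, 3, 3, 0], [3, 3, 3, 0], [0, 0, 0, 9]]
T^5 = [[0, 0, 0, 9], [0, 0, 0, 9], [0, 0, 0, 9], [9, 9, 9, 0]]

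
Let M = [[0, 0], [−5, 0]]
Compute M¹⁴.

[[0, 0], [0, 0]]

M is strictly triangular, hence nilpotent: M² = 0, so M¹⁴ = 0.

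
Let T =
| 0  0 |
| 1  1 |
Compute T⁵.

T² = T (a projection; rank 1, trace 1), so T⁵ = T.

[[0, 0], [1, 1]]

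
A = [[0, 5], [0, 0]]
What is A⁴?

A is strictly triangular, hence nilpotent: A² = 0, so A⁴ = 0.

[[0, 0], [0, 0]]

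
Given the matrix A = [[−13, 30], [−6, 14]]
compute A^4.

tr A = 1 and det A = −2, so the characteristic polynomial is λ² − (1)λ + (−2) with roots 2 and −1.
Eigenvectors give P = [[2, 5], [1, 2]] with P⁻¹ = [[−2, 5], [1, −2]], and A = P·diag(2, −1)·P⁻¹.
Then A^4 = P·diag(16, 1)·P⁻¹ = [[32, 5], [16, 2]] · [[−2, 5], [1, −2]] = [[−59, 150], [−30, 76]].

[[−59, 150], [−30, 76]]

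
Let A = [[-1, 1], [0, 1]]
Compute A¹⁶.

A² = I (check: tr A = 0 and det A = -1), so A¹⁶ = I since 16 is even.

[[1, 0], [0, 1]]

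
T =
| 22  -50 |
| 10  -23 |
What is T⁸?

tr T = -1 and det T = -6, so the characteristic polynomial is λ² − (-1)λ + (-6) with roots 2 and -3.
Eigenvectors give P = [[5, 2], [2, 1]] with P⁻¹ = [[1, -2], [-2, 5]], and T = P·diag(2, -3)·P⁻¹.
Then T⁸ = P·diag(256, 6561)·P⁻¹ = [[1280, 13122], [512, 6561]] · [[1, -2], [-2, 5]] = [[-24964, 63050], [-12610, 31781]].

[[-24964, 63050], [-12610, 31781]]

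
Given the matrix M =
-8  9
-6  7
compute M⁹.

tr M = -1 and det M = -2, so the characteristic polynomial is λ² − (-1)λ + (-2) with roots -2 and 1.
Eigenvectors give P = [[-3, 1], [-2, 1]] with P⁻¹ = [[-1, 1], [-2, 3]], and M = P·diag(-2, 1)·P⁻¹.
Then M⁹ = P·diag(-512, 1)·P⁻¹ = [[1536, 1], [1024, 1]] · [[-1, 1], [-2, 3]] = [[-1538, 1539], [-1026, 1027]].

[[-1538, 1539], [-1026, 1027]]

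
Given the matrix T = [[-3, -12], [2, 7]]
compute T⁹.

[[-39363, -118092], [19682, 59047]]

tr T = 4 and det T = 3, so the characteristic polynomial is λ² − (4)λ + (3) with roots 3 and 1.
Eigenvectors give P = [[2, -3], [-1, 1]] with P⁻¹ = [[-1, -3], [-1, -2]], and T = P·diag(3, 1)·P⁻¹.
Then T⁹ = P·diag(19683, 1)·P⁻¹ = [[39366, -3], [-19683, 1]] · [[-1, -3], [-1, -2]] = [[-39363, -118092], [19682, 59047]].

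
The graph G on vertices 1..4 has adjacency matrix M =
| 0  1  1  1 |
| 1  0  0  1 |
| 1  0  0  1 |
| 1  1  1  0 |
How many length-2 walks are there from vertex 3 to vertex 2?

The number of length-2 walks from vertex 3 to vertex 2 is entry (3,2) of M², where M is the adjacency matrix.
M² = [[3, 1, 1, 2], [1, 2, 2, 1], [1, 2, 2, 1], [2, 1, 1, 3]]

2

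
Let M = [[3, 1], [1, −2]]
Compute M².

[[10, 1], [1, 5]]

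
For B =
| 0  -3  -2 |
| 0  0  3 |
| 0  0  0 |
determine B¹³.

B is strictly triangular, hence nilpotent: B³ = 0, so B¹³ = 0.

[[0, 0, 0], [0, 0, 0], [0, 0, 0]]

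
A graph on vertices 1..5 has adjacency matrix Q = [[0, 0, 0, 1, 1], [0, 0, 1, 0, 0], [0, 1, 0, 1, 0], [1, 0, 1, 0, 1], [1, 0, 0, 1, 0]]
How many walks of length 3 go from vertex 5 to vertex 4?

4

The number of length-3 walks from vertex 5 to vertex 4 is entry (5,4) of Q³, where Q is the adjacency matrix.
Q² = [[2, 0, 1, 1, 1], [0, 1, 0, 1, 0], [1, 0, 2, 0, 1], [1, 1, 0, 3, 1], [1, 0, 1, 1, 2]]
Q³ = [[2, 1, 1, 4, 3], [1, 0, 2, 0, 1], [1, 2, 0, 4, 1], [4, 0, 4, 2, 4], [3, 1, 1, 4, 2]]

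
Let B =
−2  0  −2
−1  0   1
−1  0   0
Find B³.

[[−16, 0, −12], [−4, 0, −2], [−6, 0, −4]]

B² = [[6, 0, 4], [1, 0, 2], [2, 0, 2]]
B³ = [[−16, 0, −12], [−4, 0, −2], [−6, 0, −4]]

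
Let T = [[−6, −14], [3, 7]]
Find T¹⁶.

[[−6, −14], [3, 7]]

T² = T (a projection; rank 1, trace 1), so T¹⁶ = T.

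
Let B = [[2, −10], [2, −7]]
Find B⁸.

tr B = −5 and det B = 6, so the characteristic polynomial is λ² − (−5)λ + (6) with roots −3 and −2.
Eigenvectors give P = [[2, 5], [1, 2]] with P⁻¹ = [[−2, 5], [1, −2]], and B = P·diag(−3, −2)·P⁻¹.
Then B⁸ = P·diag(6561, 256)·P⁻¹ = [[13122, 1280], [6561, 512]] · [[−2, 5], [1, −2]] = [[−24964, 63050], [−12610, 31781]].

[[−24964, 63050], [−12610, 31781]]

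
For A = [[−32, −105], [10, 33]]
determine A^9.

tr A = 1 and det A = −6, so the characteristic polynomial is λ² − (1)λ + (−6) with roots 3 and −2.
Eigenvectors give P = [[3, −7], [−1, 2]] with P⁻¹ = [[−2, −7], [−1, −3]], and A = P·diag(3, −2)·P⁻¹.
Then A^9 = P·diag(19683, −512)·P⁻¹ = [[59049, 3584], [−19683, −1024]] · [[−2, −7], [−1, −3]] = [[−121682, −424095], [40390, 140853]].

[[−121682, −424095], [40390, 140853]]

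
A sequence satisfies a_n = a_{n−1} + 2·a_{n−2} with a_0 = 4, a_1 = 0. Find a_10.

1368

With companion matrix B = [[1, 2], [1, 0]], [a_n, a_{n−1}]ᵀ = B·[a_{n−1}, a_{n−2}]ᵀ, so [a_10, a_9]ᵀ = B⁹·[a_1, a_0]ᵀ.
B⁹ = [[341, 342], [171, 170]], giving [a_10, a_9]ᵀ = [[1368], [680]].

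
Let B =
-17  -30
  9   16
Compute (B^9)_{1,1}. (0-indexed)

tr B = -1 and det B = -2, so the characteristic polynomial is λ² − (-1)λ + (-2) with roots 1 and -2.
Eigenvectors give P = [[5, -2], [-3, 1]] with P⁻¹ = [[-1, -2], [-3, -5]], and B = P·diag(1, -2)·P⁻¹.
Then B^9 = P·diag(1, -512)·P⁻¹ = [[5, 1024], [-3, -512]] · [[-1, -2], [-3, -5]] = [[-3077, -5130], [1539, 2566]].

2566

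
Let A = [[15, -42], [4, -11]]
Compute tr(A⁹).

tr A = 4 and det A = 3, so the characteristic polynomial is λ² − (4)λ + (3) with roots 3 and 1.
Eigenvectors give P = [[-7, -3], [-2, -1]] with P⁻¹ = [[-1, 3], [2, -7]], and A = P·diag(3, 1)·P⁻¹.
Then A⁹ = P·diag(19683, 1)·P⁻¹ = [[-137781, -3], [-39366, -1]] · [[-1, 3], [2, -7]] = [[137775, -413322], [39364, -118091]].

19684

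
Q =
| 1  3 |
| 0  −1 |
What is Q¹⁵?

Q² = I (check: tr Q = 0 and det Q = −1), so Q¹⁵ = Q since 15 is odd.

[[1, 3], [0, −1]]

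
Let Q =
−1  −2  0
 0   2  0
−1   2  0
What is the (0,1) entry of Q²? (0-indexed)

−2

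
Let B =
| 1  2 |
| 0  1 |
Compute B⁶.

[[1, 12], [0, 1]]

B = I + N where N = [[0, 2], [0, 0]] is strictly upper-triangular, so N² = 0.
(I + N)⁶ = I + 6·N = [[1, 12], [0, 1]].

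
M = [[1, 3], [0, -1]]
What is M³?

[[1, 3], [0, -1]]

M² = [[1, 0], [0, 1]]
M³ = [[1, 3], [0, -1]]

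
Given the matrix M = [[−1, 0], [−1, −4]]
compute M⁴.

[[1, 0], [85, 256]]

M² = [[1, 0], [5, 16]]
M³ = [[−1, 0], [−21, −64]]
M⁴ = [[1, 0], [85, 256]]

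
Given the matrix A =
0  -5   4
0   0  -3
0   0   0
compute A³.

[[0, 0, 0], [0, 0, 0], [0, 0, 0]]

A is strictly triangular, hence nilpotent: A³ = 0, so A³ = 0.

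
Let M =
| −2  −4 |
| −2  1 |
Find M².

[[12, 4], [2, 9]]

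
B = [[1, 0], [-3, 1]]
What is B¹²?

B = I + N where N = [[0, 0], [-3, 0]] is strictly lower-triangular, so N² = 0.
(I + N)¹² = I + 12·N = [[1, 0], [-36, 1]].

[[1, 0], [-36, 1]]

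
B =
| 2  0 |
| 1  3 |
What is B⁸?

tr B = 5 and det B = 6, so the characteristic polynomial is λ² − (5)λ + (6) with roots 3 and 2.
Eigenvectors give P = [[0, −1], [−1, 1]] with P⁻¹ = [[−1, −1], [−1, 0]], and B = P·diag(3, 2)·P⁻¹.
Then B⁸ = P·diag(6561, 256)·P⁻¹ = [[0, −256], [−6561, 256]] · [[−1, −1], [−1, 0]] = [[256, 0], [6305, 6561]].

[[256, 0], [6305, 6561]]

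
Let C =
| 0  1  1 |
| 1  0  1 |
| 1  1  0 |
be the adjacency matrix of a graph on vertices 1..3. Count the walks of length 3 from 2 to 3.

3

The number of length-3 walks from vertex 2 to vertex 3 is entry (2,3) of C³, where C is the adjacency matrix.
C² = [[2, 1, 1], [1, 2, 1], [1, 1, 2]]
C³ = [[2, 3, 3], [3, 2, 3], [3, 3, 2]]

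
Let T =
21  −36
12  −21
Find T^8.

tr T = 0 and det T = −9, so the characteristic polynomial is λ² − (0)λ + (−9) with roots 3 and −3.
Eigenvectors give P = [[2, −3], [1, −2]] with P⁻¹ = [[2, −3], [1, −2]], and T = P·diag(3, −3)·P⁻¹.
Then T^8 = P·diag(6561, 6561)·P⁻¹ = [[13122, −19683], [6561, −13122]] · [[2, −3], [1, −2]] = [[6561, 0], [0, 6561]].

[[6561, 0], [0, 6561]]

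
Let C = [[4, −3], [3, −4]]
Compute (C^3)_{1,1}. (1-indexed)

28

C^2 = [[7, 0], [0, 7]]
C^3 = [[28, −21], [21, −28]]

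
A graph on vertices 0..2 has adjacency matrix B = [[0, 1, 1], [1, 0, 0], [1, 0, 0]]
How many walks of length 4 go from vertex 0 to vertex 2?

The number of length-4 walks from vertex 0 to vertex 2 is entry (0,2) of B⁴, where B is the adjacency matrix.
B² = [[2, 0, 0], [0, 1, 1], [0, 1, 1]]
B³ = [[0, 2, 2], [2, 0, 0], [2, 0, 0]]
B⁴ = [[4, 0, 0], [0, 2, 2], [0, 2, 2]]

0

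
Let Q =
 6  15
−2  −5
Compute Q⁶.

[[6, 15], [−2, −5]]

Q² = Q (a projection; rank 1, trace 1), so Q⁶ = Q.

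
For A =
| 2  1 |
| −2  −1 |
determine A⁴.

[[2, 1], [−2, −1]]

A² = A (a projection; rank 1, trace 1), so A⁴ = A.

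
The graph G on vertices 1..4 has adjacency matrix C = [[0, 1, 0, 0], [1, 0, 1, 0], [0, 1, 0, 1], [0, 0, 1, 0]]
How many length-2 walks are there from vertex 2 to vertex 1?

The number of length-2 walks from vertex 2 to vertex 1 is entry (2,1) of C², where C is the adjacency matrix.
C² = [[1, 0, 1, 0], [0, 2, 0, 1], [1, 0, 2, 0], [0, 1, 0, 1]]

0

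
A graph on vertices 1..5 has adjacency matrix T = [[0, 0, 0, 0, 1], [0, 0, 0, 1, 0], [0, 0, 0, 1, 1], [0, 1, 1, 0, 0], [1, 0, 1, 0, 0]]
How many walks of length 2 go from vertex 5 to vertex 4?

1

The number of length-2 walks from vertex 5 to vertex 4 is entry (5,4) of T², where T is the adjacency matrix.
T² = [[1, 0, 1, 0, 0], [0, 1, 1, 0, 0], [1, 1, 2, 0, 0], [0, 0, 0, 2, 1], [0, 0, 0, 1, 2]]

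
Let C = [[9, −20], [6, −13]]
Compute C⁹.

tr C = −4 and det C = 3, so the characteristic polynomial is λ² − (−4)λ + (3) with roots −1 and −3.
Eigenvectors give P = [[2, 5], [1, 3]] with P⁻¹ = [[3, −5], [−1, 2]], and C = P·diag(−1, −3)·P⁻¹.
Then C⁹ = P·diag(−1, −19683)·P⁻¹ = [[−2, −98415], [−1, −59049]] · [[3, −5], [−1, 2]] = [[98409, −196820], [59046, −118093]].

[[98409, −196820], [59046, −118093]]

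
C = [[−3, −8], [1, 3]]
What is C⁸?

[[1, 0], [0, 1]]

C² = I (check: tr C = 0 and det C = −1), so C⁸ = I since 8 is even.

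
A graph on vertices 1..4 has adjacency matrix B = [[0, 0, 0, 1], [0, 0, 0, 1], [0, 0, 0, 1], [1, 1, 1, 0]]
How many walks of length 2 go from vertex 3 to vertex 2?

The number of length-2 walks from vertex 3 to vertex 2 is entry (3,2) of B^2, where B is the adjacency matrix.
B^2 = [[1, 1, 1, 0], [1, 1, 1, 0], [1, 1, 1, 0], [0, 0, 0, 3]]

1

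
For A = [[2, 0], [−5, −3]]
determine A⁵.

[[32, 0], [−275, −243]]

tr A = −1 and det A = −6, so the characteristic polynomial is λ² − (−1)λ + (−6) with roots 2 and −3.
Eigenvectors give P = [[−1, 0], [1, 1]] with P⁻¹ = [[−1, 0], [1, 1]], and A = P·diag(2, −3)·P⁻¹.
Then A⁵ = P·diag(32, −243)·P⁻¹ = [[−32, 0], [32, −243]] · [[−1, 0], [1, 1]] = [[32, 0], [−275, −243]].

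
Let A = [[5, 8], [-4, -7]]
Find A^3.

tr A = -2 and det A = -3, so the characteristic polynomial is λ² − (-2)λ + (-3) with roots 1 and -3.
Eigenvectors give P = [[-2, 1], [1, -1]] with P⁻¹ = [[-1, -1], [-1, -2]], and A = P·diag(1, -3)·P⁻¹.
Then A^3 = P·diag(1, -27)·P⁻¹ = [[-2, -27], [1, 27]] · [[-1, -1], [-1, -2]] = [[29, 56], [-28, -55]].

[[29, 56], [-28, -55]]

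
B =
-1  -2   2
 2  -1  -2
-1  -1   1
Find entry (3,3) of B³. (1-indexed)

B² = [[-5, 2, 4], [-2, -1, 4], [-2, 2, 1]]
B³ = [[5, 4, -10], [-4, 1, 2], [5, 1, -7]]

-7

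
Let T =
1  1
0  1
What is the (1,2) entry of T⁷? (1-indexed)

T = I + N where N = [[0, 1], [0, 0]] is strictly upper-triangular, so N² = 0.
(I + N)⁷ = I + 7·N = [[1, 7], [0, 1]].

7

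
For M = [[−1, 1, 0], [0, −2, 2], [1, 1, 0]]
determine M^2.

[[1, −3, 2], [2, 6, −4], [−1, −1, 2]]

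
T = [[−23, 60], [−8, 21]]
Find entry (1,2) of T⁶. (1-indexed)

tr T = −2 and det T = −3, so the characteristic polynomial is λ² − (−2)λ + (−3) with roots −3 and 1.
Eigenvectors give P = [[3, −5], [1, −2]] with P⁻¹ = [[2, −5], [1, −3]], and T = P·diag(−3, 1)·P⁻¹.
Then T⁶ = P·diag(729, 1)·P⁻¹ = [[2187, −5], [729, −2]] · [[2, −5], [1, −3]] = [[4369, −10920], [1456, −3639]].

−10920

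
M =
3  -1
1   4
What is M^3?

M^2 = [[8, -7], [7, 15]]
M^3 = [[17, -36], [36, 53]]

[[17, -36], [36, 53]]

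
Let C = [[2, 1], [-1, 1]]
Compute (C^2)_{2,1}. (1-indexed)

-3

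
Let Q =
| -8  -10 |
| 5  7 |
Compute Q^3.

tr Q = -1 and det Q = -6, so the characteristic polynomial is λ² − (-1)λ + (-6) with roots 2 and -3.
Eigenvectors give P = [[-1, 2], [1, -1]] with P⁻¹ = [[1, 2], [1, 1]], and Q = P·diag(2, -3)·P⁻¹.
Then Q^3 = P·diag(8, -27)·P⁻¹ = [[-8, -54], [8, 27]] · [[1, 2], [1, 1]] = [[-62, -70], [35, 43]].

[[-62, -70], [35, 43]]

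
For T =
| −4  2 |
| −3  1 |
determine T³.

[[−22, 14], [−21, 13]]

tr T = −3 and det T = 2, so the characteristic polynomial is λ² − (−3)λ + (2) with roots −1 and −2.
Eigenvectors give P = [[−2, 1], [−3, 1]] with P⁻¹ = [[1, −1], [3, −2]], and T = P·diag(−1, −2)·P⁻¹.
Then T³ = P·diag(−1, −8)·P⁻¹ = [[2, −8], [3, −8]] · [[1, −1], [3, −2]] = [[−22, 14], [−21, 13]].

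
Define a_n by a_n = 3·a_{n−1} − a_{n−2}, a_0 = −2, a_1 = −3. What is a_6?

−322

With companion matrix A = [[3, −1], [1, 0]], [a_n, a_{n−1}]ᵀ = A·[a_{n−1}, a_{n−2}]ᵀ, so [a_6, a_5]ᵀ = A⁵·[a_1, a_0]ᵀ.
A⁵ = [[144, −55], [55, −21]], giving [a_6, a_5]ᵀ = [[−322], [−123]].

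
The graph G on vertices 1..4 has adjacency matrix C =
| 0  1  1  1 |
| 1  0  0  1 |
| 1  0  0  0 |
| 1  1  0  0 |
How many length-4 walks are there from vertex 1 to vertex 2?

The number of length-4 walks from vertex 1 to vertex 2 is entry (1,2) of C⁴, where C is the adjacency matrix.
C² = [[3, 1, 0, 1], [1, 2, 1, 1], [0, 1, 1, 1], [1, 1, 1, 2]]
C³ = [[2, 4, 3, 4], [4, 2, 1, 3], [3, 1, 0, 1], [4, 3, 1, 2]]
C⁴ = [[11, 6, 2, 6], [6, 7, 4, 6], [2, 4, 3, 4], [6, 6, 4, 7]]

6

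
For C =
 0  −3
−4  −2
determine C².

[[12, 6], [8, 16]]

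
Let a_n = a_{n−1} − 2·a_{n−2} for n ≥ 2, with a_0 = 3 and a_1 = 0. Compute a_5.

18

With companion matrix C = [[1, −2], [1, 0]], [a_n, a_{n−1}]ᵀ = C·[a_{n−1}, a_{n−2}]ᵀ, so [a_5, a_4]ᵀ = C⁴·[a_1, a_0]ᵀ.
C⁴ = [[−1, 6], [−3, 2]], giving [a_5, a_4]ᵀ = [[18], [6]].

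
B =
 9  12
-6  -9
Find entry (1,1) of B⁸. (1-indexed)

6561

tr B = 0 and det B = -9, so the characteristic polynomial is λ² − (0)λ + (-9) with roots 3 and -3.
Eigenvectors give P = [[-2, -1], [1, 1]] with P⁻¹ = [[-1, -1], [1, 2]], and B = P·diag(3, -3)·P⁻¹.
Then B⁸ = P·diag(6561, 6561)·P⁻¹ = [[-13122, -6561], [6561, 6561]] · [[-1, -1], [1, 2]] = [[6561, 0], [0, 6561]].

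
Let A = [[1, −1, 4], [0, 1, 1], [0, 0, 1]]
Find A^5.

[[1, −5, 10], [0, 1, 5], [0, 0, 1]]

A = I + N where N = [[0, −1, 4], [0, 0, 1], [0, 0, 0]] is strictly upper-triangular, so N^3 = 0.
(I + N)^5 = I + 5·N + 10·N^2 = [[1, −5, 10], [0, 1, 5], [0, 0, 1]].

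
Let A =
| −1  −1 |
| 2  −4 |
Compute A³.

[[11, −19], [38, −46]]

tr A = −5 and det A = 6, so the characteristic polynomial is λ² − (−5)λ + (6) with roots −3 and −2.
Eigenvectors give P = [[−1, 1], [−2, 1]] with P⁻¹ = [[1, −1], [2, −1]], and A = P·diag(−3, −2)·P⁻¹.
Then A³ = P·diag(−27, −8)·P⁻¹ = [[27, −8], [54, −8]] · [[1, −1], [2, −1]] = [[11, −19], [38, −46]].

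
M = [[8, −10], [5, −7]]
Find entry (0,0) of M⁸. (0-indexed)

12866

tr M = 1 and det M = −6, so the characteristic polynomial is λ² − (1)λ + (−6) with roots −2 and 3.
Eigenvectors give P = [[−1, 2], [−1, 1]] with P⁻¹ = [[1, −2], [1, −1]], and M = P·diag(−2, 3)·P⁻¹.
Then M⁸ = P·diag(256, 6561)·P⁻¹ = [[−256, 13122], [−256, 6561]] · [[1, −2], [1, −1]] = [[12866, −12610], [6305, −6049]].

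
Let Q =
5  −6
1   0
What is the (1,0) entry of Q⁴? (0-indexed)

tr Q = 5 and det Q = 6, so the characteristic polynomial is λ² − (5)λ + (6) with roots 3 and 2.
Eigenvectors give P = [[3, 2], [1, 1]] with P⁻¹ = [[1, −2], [−1, 3]], and Q = P·diag(3, 2)·P⁻¹.
Then Q⁴ = P·diag(81, 16)·P⁻¹ = [[243, 32], [81, 16]] · [[1, −2], [−1, 3]] = [[211, −390], [65, −114]].

65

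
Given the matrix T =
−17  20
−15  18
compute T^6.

tr T = 1 and det T = −6, so the characteristic polynomial is λ² − (1)λ + (−6) with roots −2 and 3.
Eigenvectors give P = [[4, 1], [3, 1]] with P⁻¹ = [[1, −1], [−3, 4]], and T = P·diag(−2, 3)·P⁻¹.
Then T^6 = P·diag(64, 729)·P⁻¹ = [[256, 729], [192, 729]] · [[1, −1], [−3, 4]] = [[−1931, 2660], [−1995, 2724]].

[[−1931, 2660], [−1995, 2724]]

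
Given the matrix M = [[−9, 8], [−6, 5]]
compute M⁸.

[[26241, −26240], [19680, −19679]]

tr M = −4 and det M = 3, so the characteristic polynomial is λ² − (−4)λ + (3) with roots −1 and −3.
Eigenvectors give P = [[1, 4], [1, 3]] with P⁻¹ = [[−3, 4], [1, −1]], and M = P·diag(−1, −3)·P⁻¹.
Then M⁸ = P·diag(1, 6561)·P⁻¹ = [[1, 26244], [1, 19683]] · [[−3, 4], [1, −1]] = [[26241, −26240], [19680, −19679]].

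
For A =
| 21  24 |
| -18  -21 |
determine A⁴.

tr A = 0 and det A = -9, so the characteristic polynomial is λ² − (0)λ + (-9) with roots 3 and -3.
Eigenvectors give P = [[4, -1], [-3, 1]] with P⁻¹ = [[1, 1], [3, 4]], and A = P·diag(3, -3)·P⁻¹.
Then A⁴ = P·diag(81, 81)·P⁻¹ = [[324, -81], [-243, 81]] · [[1, 1], [3, 4]] = [[81, 0], [0, 81]].

[[81, 0], [0, 81]]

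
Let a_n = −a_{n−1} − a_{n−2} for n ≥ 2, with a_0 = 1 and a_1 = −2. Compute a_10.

With companion matrix T = [[−1, −1], [1, 0]], [a_n, a_{n−1}]ᵀ = T·[a_{n−1}, a_{n−2}]ᵀ, so [a_10, a_9]ᵀ = T^9·[a_1, a_0]ᵀ.
T^9 = [[1, 0], [0, 1]], giving [a_10, a_9]ᵀ = [[−2], [1]].

−2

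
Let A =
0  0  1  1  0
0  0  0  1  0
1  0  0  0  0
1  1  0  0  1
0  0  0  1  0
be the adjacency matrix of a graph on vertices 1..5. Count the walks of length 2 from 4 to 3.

1

The number of length-2 walks from vertex 4 to vertex 3 is entry (4,3) of A², where A is the adjacency matrix.
A² = [[2, 1, 0, 0, 1], [1, 1, 0, 0, 1], [0, 0, 1, 1, 0], [0, 0, 1, 3, 0], [1, 1, 0, 0, 1]]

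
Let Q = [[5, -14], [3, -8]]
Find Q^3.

[[41, -98], [21, -50]]

tr Q = -3 and det Q = 2, so the characteristic polynomial is λ² − (-3)λ + (2) with roots -2 and -1.
Eigenvectors give P = [[2, 7], [1, 3]] with P⁻¹ = [[-3, 7], [1, -2]], and Q = P·diag(-2, -1)·P⁻¹.
Then Q^3 = P·diag(-8, -1)·P⁻¹ = [[-16, -7], [-8, -3]] · [[-3, 7], [1, -2]] = [[41, -98], [21, -50]].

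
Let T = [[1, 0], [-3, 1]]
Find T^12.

[[1, 0], [-36, 1]]

T = I + N where N = [[0, 0], [-3, 0]] is strictly lower-triangular, so N^2 = 0.
(I + N)^12 = I + 12·N = [[1, 0], [-36, 1]].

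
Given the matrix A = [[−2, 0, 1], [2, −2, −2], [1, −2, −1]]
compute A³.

[[−17, 10, 12], [44, −32, −34], [32, −24, −25]]

A² = [[5, −2, −3], [−10, 8, 8], [−7, 6, 6]]
A³ = [[−17, 10, 12], [44, −32, −34], [32, −24, −25]]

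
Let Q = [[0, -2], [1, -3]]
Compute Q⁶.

[[-62, 126], [-63, 127]]

tr Q = -3 and det Q = 2, so the characteristic polynomial is λ² − (-3)λ + (2) with roots -2 and -1.
Eigenvectors give P = [[-1, 2], [-1, 1]] with P⁻¹ = [[1, -2], [1, -1]], and Q = P·diag(-2, -1)·P⁻¹.
Then Q⁶ = P·diag(64, 1)·P⁻¹ = [[-64, 2], [-64, 1]] · [[1, -2], [1, -1]] = [[-62, 126], [-63, 127]].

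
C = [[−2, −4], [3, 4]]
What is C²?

[[−8, −8], [6, 4]]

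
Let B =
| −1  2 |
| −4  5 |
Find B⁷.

[[−2185, 2186], [−4372, 4373]]

tr B = 4 and det B = 3, so the characteristic polynomial is λ² − (4)λ + (3) with roots 1 and 3.
Eigenvectors give P = [[1, −1], [1, −2]] with P⁻¹ = [[2, −1], [1, −1]], and B = P·diag(1, 3)·P⁻¹.
Then B⁷ = P·diag(1, 2187)·P⁻¹ = [[1, −2187], [1, −4374]] · [[2, −1], [1, −1]] = [[−2185, 2186], [−4372, 4373]].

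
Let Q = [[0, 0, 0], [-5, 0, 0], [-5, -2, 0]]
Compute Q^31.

Q is strictly triangular, hence nilpotent: Q^3 = 0, so Q^31 = 0.

[[0, 0, 0], [0, 0, 0], [0, 0, 0]]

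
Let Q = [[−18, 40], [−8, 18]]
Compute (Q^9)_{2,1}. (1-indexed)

−2048

tr Q = 0 and det Q = −4, so the characteristic polynomial is λ² − (0)λ + (−4) with roots −2 and 2.
Eigenvectors give P = [[5, 2], [2, 1]] with P⁻¹ = [[1, −2], [−2, 5]], and Q = P·diag(−2, 2)·P⁻¹.
Then Q^9 = P·diag(−512, 512)·P⁻¹ = [[−2560, 1024], [−1024, 512]] · [[1, −2], [−2, 5]] = [[−4608, 10240], [−2048, 4608]].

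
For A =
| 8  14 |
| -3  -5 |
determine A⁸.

tr A = 3 and det A = 2, so the characteristic polynomial is λ² − (3)λ + (2) with roots 1 and 2.
Eigenvectors give P = [[-2, 7], [1, -3]] with P⁻¹ = [[3, 7], [1, 2]], and A = P·diag(1, 2)·P⁻¹.
Then A⁸ = P·diag(1, 256)·P⁻¹ = [[-2, 1792], [1, -768]] · [[3, 7], [1, 2]] = [[1786, 3570], [-765, -1529]].

[[1786, 3570], [-765, -1529]]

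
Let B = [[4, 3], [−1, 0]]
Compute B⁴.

[[121, 120], [−40, −39]]

B² = [[13, 12], [−4, −3]]
B³ = [[40, 39], [−13, −12]]
B⁴ = [[121, 120], [−40, −39]]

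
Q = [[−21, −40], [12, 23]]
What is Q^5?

[[−1221, −2440], [732, 1463]]

tr Q = 2 and det Q = −3, so the characteristic polynomial is λ² − (2)λ + (−3) with roots 3 and −1.
Eigenvectors give P = [[−5, −2], [3, 1]] with P⁻¹ = [[1, 2], [−3, −5]], and Q = P·diag(3, −1)·P⁻¹.
Then Q^5 = P·diag(243, −1)·P⁻¹ = [[−1215, 2], [729, −1]] · [[1, 2], [−3, −5]] = [[−1221, −2440], [732, 1463]].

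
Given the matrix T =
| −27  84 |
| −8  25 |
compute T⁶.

tr T = −2 and det T = −3, so the characteristic polynomial is λ² − (−2)λ + (−3) with roots 1 and −3.
Eigenvectors give P = [[3, 7], [1, 2]] with P⁻¹ = [[−2, 7], [1, −3]], and T = P·diag(1, −3)·P⁻¹.
Then T⁶ = P·diag(1, 729)·P⁻¹ = [[3, 5103], [1, 1458]] · [[−2, 7], [1, −3]] = [[5097, −15288], [1456, −4367]].

[[5097, −15288], [1456, −4367]]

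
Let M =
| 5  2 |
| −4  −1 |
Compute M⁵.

tr M = 4 and det M = 3, so the characteristic polynomial is λ² − (4)λ + (3) with roots 1 and 3.
Eigenvectors give P = [[−1, −1], [2, 1]] with P⁻¹ = [[1, 1], [−2, −1]], and M = P·diag(1, 3)·P⁻¹.
Then M⁵ = P·diag(1, 243)·P⁻¹ = [[−1, −243], [2, 243]] · [[1, 1], [−2, −1]] = [[485, 242], [−484, −241]].

[[485, 242], [−484, −241]]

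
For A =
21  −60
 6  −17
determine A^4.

tr A = 4 and det A = 3, so the characteristic polynomial is λ² − (4)λ + (3) with roots 1 and 3.
Eigenvectors give P = [[3, 10], [1, 3]] with P⁻¹ = [[−3, 10], [1, −3]], and A = P·diag(1, 3)·P⁻¹.
Then A^4 = P·diag(1, 81)·P⁻¹ = [[3, 810], [1, 243]] · [[−3, 10], [1, −3]] = [[801, −2400], [240, −719]].

[[801, −2400], [240, −719]]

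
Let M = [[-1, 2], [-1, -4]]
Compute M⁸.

tr M = -5 and det M = 6, so the characteristic polynomial is λ² − (-5)λ + (6) with roots -2 and -3.
Eigenvectors give P = [[-2, -1], [1, 1]] with P⁻¹ = [[-1, -1], [1, 2]], and M = P·diag(-2, -3)·P⁻¹.
Then M⁸ = P·diag(256, 6561)·P⁻¹ = [[-512, -6561], [256, 6561]] · [[-1, -1], [1, 2]] = [[-6049, -12610], [6305, 12866]].

[[-6049, -12610], [6305, 12866]]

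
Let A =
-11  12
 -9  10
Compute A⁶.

[[253, -252], [189, -188]]

tr A = -1 and det A = -2, so the characteristic polynomial is λ² − (-1)λ + (-2) with roots 1 and -2.
Eigenvectors give P = [[1, 4], [1, 3]] with P⁻¹ = [[-3, 4], [1, -1]], and A = P·diag(1, -2)·P⁻¹.
Then A⁶ = P·diag(1, 64)·P⁻¹ = [[1, 256], [1, 192]] · [[-3, 4], [1, -1]] = [[253, -252], [189, -188]].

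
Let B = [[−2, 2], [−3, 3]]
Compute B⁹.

[[−2, 2], [−3, 3]]

B² = B (a projection; rank 1, trace 1), so B⁹ = B.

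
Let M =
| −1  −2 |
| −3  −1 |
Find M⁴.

M² = [[7, 4], [6, 7]]
M³ = [[−19, −18], [−27, −19]]
M⁴ = [[73, 56], [84, 73]]

[[73, 56], [84, 73]]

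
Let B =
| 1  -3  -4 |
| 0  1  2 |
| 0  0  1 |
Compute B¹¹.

B = I + N where N = [[0, -3, -4], [0, 0, 2], [0, 0, 0]] is strictly upper-triangular, so N³ = 0.
(I + N)¹¹ = I + 11·N + 55·N² = [[1, -33, -374], [0, 1, 22], [0, 0, 1]].

[[1, -33, -374], [0, 1, 22], [0, 0, 1]]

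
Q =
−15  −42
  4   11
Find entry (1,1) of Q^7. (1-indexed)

−15303

tr Q = −4 and det Q = 3, so the characteristic polynomial is λ² − (−4)λ + (3) with roots −1 and −3.
Eigenvectors give P = [[−3, 7], [1, −2]] with P⁻¹ = [[2, 7], [1, 3]], and Q = P·diag(−1, −3)·P⁻¹.
Then Q^7 = P·diag(−1, −2187)·P⁻¹ = [[3, −15309], [−1, 4374]] · [[2, 7], [1, 3]] = [[−15303, −45906], [4372, 13115]].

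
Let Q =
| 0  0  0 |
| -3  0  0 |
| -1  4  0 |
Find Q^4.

Q is strictly triangular, hence nilpotent: Q^3 = 0, so Q^4 = 0.

[[0, 0, 0], [0, 0, 0], [0, 0, 0]]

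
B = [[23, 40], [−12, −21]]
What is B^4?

tr B = 2 and det B = −3, so the characteristic polynomial is λ² − (2)λ + (−3) with roots −1 and 3.
Eigenvectors give P = [[5, −2], [−3, 1]] with P⁻¹ = [[−1, −2], [−3, −5]], and B = P·diag(−1, 3)·P⁻¹.
Then B^4 = P·diag(1, 81)·P⁻¹ = [[5, −162], [−3, 81]] · [[−1, −2], [−3, −5]] = [[481, 800], [−240, −399]].

[[481, 800], [−240, −399]]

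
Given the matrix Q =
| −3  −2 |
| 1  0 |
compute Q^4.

Q^2 = [[7, 6], [−3, −2]]
Q^3 = [[−15, −14], [7, 6]]
Q^4 = [[31, 30], [−15, −14]]

[[31, 30], [−15, −14]]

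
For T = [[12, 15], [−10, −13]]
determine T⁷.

tr T = −1 and det T = −6, so the characteristic polynomial is λ² − (−1)λ + (−6) with roots −3 and 2.
Eigenvectors give P = [[1, 3], [−1, −2]] with P⁻¹ = [[−2, −3], [1, 1]], and T = P·diag(−3, 2)·P⁻¹.
Then T⁷ = P·diag(−2187, 128)·P⁻¹ = [[−2187, 384], [2187, −256]] · [[−2, −3], [1, 1]] = [[4758, 6945], [−4630, −6817]].

[[4758, 6945], [−4630, −6817]]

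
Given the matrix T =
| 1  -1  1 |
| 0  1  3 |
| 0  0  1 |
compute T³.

T = I + N where N = [[0, -1, 1], [0, 0, 3], [0, 0, 0]] is strictly upper-triangular, so N³ = 0.
(I + N)³ = I + 3·N + 3·N² = [[1, -3, -6], [0, 1, 9], [0, 0, 1]].

[[1, -3, -6], [0, 1, 9], [0, 0, 1]]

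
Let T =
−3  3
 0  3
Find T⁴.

T² = [[9, 0], [0, 9]]
T³ = [[−27, 27], [0, 27]]
T⁴ = [[81, 0], [0, 81]]

[[81, 0], [0, 81]]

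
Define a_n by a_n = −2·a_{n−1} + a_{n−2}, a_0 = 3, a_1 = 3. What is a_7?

With companion matrix T = [[−2, 1], [1, 0]], [a_n, a_{n−1}]ᵀ = T·[a_{n−1}, a_{n−2}]ᵀ, so [a_7, a_6]ᵀ = T⁶·[a_1, a_0]ᵀ.
T⁶ = [[169, −70], [−70, 29]], giving [a_7, a_6]ᵀ = [[297], [−123]].

297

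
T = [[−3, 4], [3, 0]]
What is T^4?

[[549, −396], [−297, 252]]

T^2 = [[21, −12], [−9, 12]]
T^3 = [[−99, 84], [63, −36]]
T^4 = [[549, −396], [−297, 252]]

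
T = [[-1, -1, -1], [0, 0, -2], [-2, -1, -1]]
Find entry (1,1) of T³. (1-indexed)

T² = [[3, 2, 4], [4, 2, 2], [4, 3, 5]]
T³ = [[-11, -7, -11], [-8, -6, -10], [-14, -9, -15]]

-11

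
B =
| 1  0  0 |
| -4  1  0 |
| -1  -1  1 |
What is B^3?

B = I + N where N = [[0, 0, 0], [-4, 0, 0], [-1, -1, 0]] is strictly lower-triangular, so N^3 = 0.
(I + N)^3 = I + 3·N + 3·N^2 = [[1, 0, 0], [-12, 1, 0], [9, -3, 1]].

[[1, 0, 0], [-12, 1, 0], [9, -3, 1]]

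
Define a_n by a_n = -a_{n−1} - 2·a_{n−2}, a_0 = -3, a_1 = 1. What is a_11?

With companion matrix M = [[-1, -2], [1, 0]], [a_n, a_{n−1}]ᵀ = M·[a_{n−1}, a_{n−2}]ᵀ, so [a_11, a_10]ᵀ = M^10·[a_1, a_0]ᵀ.
M^10 = [[23, -22], [11, 34]], giving [a_11, a_10]ᵀ = [[89], [-91]].

89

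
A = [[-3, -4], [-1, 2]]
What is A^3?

A^2 = [[13, 4], [1, 8]]
A^3 = [[-43, -44], [-11, 12]]

[[-43, -44], [-11, 12]]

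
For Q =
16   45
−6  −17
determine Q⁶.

tr Q = −1 and det Q = −2, so the characteristic polynomial is λ² − (−1)λ + (−2) with roots −2 and 1.
Eigenvectors give P = [[−5, −3], [2, 1]] with P⁻¹ = [[1, 3], [−2, −5]], and Q = P·diag(−2, 1)·P⁻¹.
Then Q⁶ = P·diag(64, 1)·P⁻¹ = [[−320, −3], [128, 1]] · [[1, 3], [−2, −5]] = [[−314, −945], [126, 379]].

[[−314, −945], [126, 379]]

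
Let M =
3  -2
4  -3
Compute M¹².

[[1, 0], [0, 1]]

M² = I (check: tr M = 0 and det M = -1), so M¹² = I since 12 is even.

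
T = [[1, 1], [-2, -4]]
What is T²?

[[-1, -3], [6, 14]]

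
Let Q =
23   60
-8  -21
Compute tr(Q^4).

tr Q = 2 and det Q = -3, so the characteristic polynomial is λ² − (2)λ + (-3) with roots 3 and -1.
Eigenvectors give P = [[-3, -5], [1, 2]] with P⁻¹ = [[-2, -5], [1, 3]], and Q = P·diag(3, -1)·P⁻¹.
Then Q^4 = P·diag(81, 1)·P⁻¹ = [[-243, -5], [81, 2]] · [[-2, -5], [1, 3]] = [[481, 1200], [-160, -399]].

82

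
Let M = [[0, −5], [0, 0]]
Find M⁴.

M is strictly triangular, hence nilpotent: M² = 0, so M⁴ = 0.

[[0, 0], [0, 0]]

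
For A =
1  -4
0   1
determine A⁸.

A = I + N where N = [[0, -4], [0, 0]] is strictly upper-triangular, so N² = 0.
(I + N)⁸ = I + 8·N = [[1, -32], [0, 1]].

[[1, -32], [0, 1]]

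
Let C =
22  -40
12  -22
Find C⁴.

[[16, 0], [0, 16]]

tr C = 0 and det C = -4, so the characteristic polynomial is λ² − (0)λ + (-4) with roots -2 and 2.
Eigenvectors give P = [[-5, 2], [-3, 1]] with P⁻¹ = [[1, -2], [3, -5]], and C = P·diag(-2, 2)·P⁻¹.
Then C⁴ = P·diag(16, 16)·P⁻¹ = [[-80, 32], [-48, 16]] · [[1, -2], [3, -5]] = [[16, 0], [0, 16]].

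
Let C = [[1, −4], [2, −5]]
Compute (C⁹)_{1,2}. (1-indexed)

−39364

tr C = −4 and det C = 3, so the characteristic polynomial is λ² − (−4)λ + (3) with roots −3 and −1.
Eigenvectors give P = [[1, 2], [1, 1]] with P⁻¹ = [[−1, 2], [1, −1]], and C = P·diag(−3, −1)·P⁻¹.
Then C⁹ = P·diag(−19683, −1)·P⁻¹ = [[−19683, −2], [−19683, −1]] · [[−1, 2], [1, −1]] = [[19681, −39364], [19682, −39365]].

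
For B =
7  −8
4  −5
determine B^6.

[[1457, −1456], [728, −727]]

tr B = 2 and det B = −3, so the characteristic polynomial is λ² − (2)λ + (−3) with roots 3 and −1.
Eigenvectors give P = [[2, −1], [1, −1]] with P⁻¹ = [[1, −1], [1, −2]], and B = P·diag(3, −1)·P⁻¹.
Then B^6 = P·diag(729, 1)·P⁻¹ = [[1458, −1], [729, −1]] · [[1, −1], [1, −2]] = [[1457, −1456], [728, −727]].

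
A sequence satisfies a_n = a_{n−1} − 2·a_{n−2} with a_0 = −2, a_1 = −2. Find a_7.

With companion matrix M = [[1, −2], [1, 0]], [a_n, a_{n−1}]ᵀ = M·[a_{n−1}, a_{n−2}]ᵀ, so [a_7, a_6]ᵀ = M⁶·[a_1, a_0]ᵀ.
M⁶ = [[7, −10], [5, 2]], giving [a_7, a_6]ᵀ = [[6], [−14]].

6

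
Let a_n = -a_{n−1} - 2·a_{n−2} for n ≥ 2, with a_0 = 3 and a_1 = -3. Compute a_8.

-51

With companion matrix A = [[-1, -2], [1, 0]], [a_n, a_{n−1}]ᵀ = A·[a_{n−1}, a_{n−2}]ᵀ, so [a_8, a_7]ᵀ = A⁷·[a_1, a_0]ᵀ.
A⁷ = [[3, -14], [7, 10]], giving [a_8, a_7]ᵀ = [[-51], [9]].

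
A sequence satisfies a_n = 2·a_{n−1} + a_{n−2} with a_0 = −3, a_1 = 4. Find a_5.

With companion matrix T = [[2, 1], [1, 0]], [a_n, a_{n−1}]ᵀ = T·[a_{n−1}, a_{n−2}]ᵀ, so [a_5, a_4]ᵀ = T^4·[a_1, a_0]ᵀ.
T^4 = [[29, 12], [12, 5]], giving [a_5, a_4]ᵀ = [[80], [33]].

80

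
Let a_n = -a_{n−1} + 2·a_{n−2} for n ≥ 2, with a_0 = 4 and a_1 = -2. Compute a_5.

With companion matrix M = [[-1, 2], [1, 0]], [a_n, a_{n−1}]ᵀ = M·[a_{n−1}, a_{n−2}]ᵀ, so [a_5, a_4]ᵀ = M⁴·[a_1, a_0]ᵀ.
M⁴ = [[11, -10], [-5, 6]], giving [a_5, a_4]ᵀ = [[-62], [34]].

-62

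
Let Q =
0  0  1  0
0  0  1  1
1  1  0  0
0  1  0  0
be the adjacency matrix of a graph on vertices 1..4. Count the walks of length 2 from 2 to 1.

The number of length-2 walks from vertex 2 to vertex 1 is entry (2,1) of Q², where Q is the adjacency matrix.
Q² = [[1, 1, 0, 0], [1, 2, 0, 0], [0, 0, 2, 1], [0, 0, 1, 1]]

1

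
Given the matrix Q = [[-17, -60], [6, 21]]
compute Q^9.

tr Q = 4 and det Q = 3, so the characteristic polynomial is λ² − (4)λ + (3) with roots 1 and 3.
Eigenvectors give P = [[-10, 3], [3, -1]] with P⁻¹ = [[-1, -3], [-3, -10]], and Q = P·diag(1, 3)·P⁻¹.
Then Q^9 = P·diag(1, 19683)·P⁻¹ = [[-10, 59049], [3, -19683]] · [[-1, -3], [-3, -10]] = [[-177137, -590460], [59046, 196821]].

[[-177137, -590460], [59046, 196821]]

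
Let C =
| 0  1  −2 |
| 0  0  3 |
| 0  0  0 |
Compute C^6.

[[0, 0, 0], [0, 0, 0], [0, 0, 0]]

C is strictly triangular, hence nilpotent: C^3 = 0, so C^6 = 0.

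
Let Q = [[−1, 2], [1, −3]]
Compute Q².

[[3, −8], [−4, 11]]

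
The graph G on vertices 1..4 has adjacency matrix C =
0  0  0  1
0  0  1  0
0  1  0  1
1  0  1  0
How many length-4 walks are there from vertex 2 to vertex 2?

2

The number of length-4 walks from vertex 2 to vertex 2 is entry (2,2) of C⁴, where C is the adjacency matrix.
C² = [[1, 0, 1, 0], [0, 1, 0, 1], [1, 0, 2, 0], [0, 1, 0, 2]]
C³ = [[0, 1, 0, 2], [1, 0, 2, 0], [0, 2, 0, 3], [2, 0, 3, 0]]
C⁴ = [[2, 0, 3, 0], [0, 2, 0, 3], [3, 0, 5, 0], [0, 3, 0, 5]]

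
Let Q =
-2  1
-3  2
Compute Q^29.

Q² = I (check: tr Q = 0 and det Q = -1), so Q^29 = Q since 29 is odd.

[[-2, 1], [-3, 2]]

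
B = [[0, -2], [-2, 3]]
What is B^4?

B^2 = [[4, -6], [-6, 13]]
B^3 = [[12, -26], [-26, 51]]
B^4 = [[52, -102], [-102, 205]]

[[52, -102], [-102, 205]]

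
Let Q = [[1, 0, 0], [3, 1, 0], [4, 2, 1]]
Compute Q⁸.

Q = I + N where N = [[0, 0, 0], [3, 0, 0], [4, 2, 0]] is strictly lower-triangular, so N³ = 0.
(I + N)⁸ = I + 8·N + 28·N² = [[1, 0, 0], [24, 1, 0], [200, 16, 1]].

[[1, 0, 0], [24, 1, 0], [200, 16, 1]]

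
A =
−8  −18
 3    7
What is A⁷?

tr A = −1 and det A = −2, so the characteristic polynomial is λ² − (−1)λ + (−2) with roots 1 and −2.
Eigenvectors give P = [[−2, 3], [1, −1]] with P⁻¹ = [[1, 3], [1, 2]], and A = P·diag(1, −2)·P⁻¹.
Then A⁷ = P·diag(1, −128)·P⁻¹ = [[−2, −384], [1, 128]] · [[1, 3], [1, 2]] = [[−386, −774], [129, 259]].

[[−386, −774], [129, 259]]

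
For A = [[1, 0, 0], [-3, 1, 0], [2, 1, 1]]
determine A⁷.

A = I + N where N = [[0, 0, 0], [-3, 0, 0], [2, 1, 0]] is strictly lower-triangular, so N³ = 0.
(I + N)⁷ = I + 7·N + 21·N² = [[1, 0, 0], [-21, 1, 0], [-49, 7, 1]].

[[1, 0, 0], [-21, 1, 0], [-49, 7, 1]]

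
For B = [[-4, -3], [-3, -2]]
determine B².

[[25, 18], [18, 13]]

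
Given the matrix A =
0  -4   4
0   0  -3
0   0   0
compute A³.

[[0, 0, 0], [0, 0, 0], [0, 0, 0]]

A is strictly triangular, hence nilpotent: A³ = 0, so A³ = 0.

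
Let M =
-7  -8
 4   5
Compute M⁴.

[[161, 160], [-80, -79]]

tr M = -2 and det M = -3, so the characteristic polynomial is λ² − (-2)λ + (-3) with roots -3 and 1.
Eigenvectors give P = [[-2, -1], [1, 1]] with P⁻¹ = [[-1, -1], [1, 2]], and M = P·diag(-3, 1)·P⁻¹.
Then M⁴ = P·diag(81, 1)·P⁻¹ = [[-162, -1], [81, 1]] · [[-1, -1], [1, 2]] = [[161, 160], [-80, -79]].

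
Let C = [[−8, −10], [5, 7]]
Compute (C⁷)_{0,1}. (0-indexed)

−4630

tr C = −1 and det C = −6, so the characteristic polynomial is λ² − (−1)λ + (−6) with roots −3 and 2.
Eigenvectors give P = [[−2, −1], [1, 1]] with P⁻¹ = [[−1, −1], [1, 2]], and C = P·diag(−3, 2)·P⁻¹.
Then C⁷ = P·diag(−2187, 128)·P⁻¹ = [[4374, −128], [−2187, 128]] · [[−1, −1], [1, 2]] = [[−4502, −4630], [2315, 2443]].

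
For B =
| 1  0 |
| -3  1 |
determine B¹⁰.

B = I + N where N = [[0, 0], [-3, 0]] is strictly lower-triangular, so N² = 0.
(I + N)¹⁰ = I + 10·N = [[1, 0], [-30, 1]].

[[1, 0], [-30, 1]]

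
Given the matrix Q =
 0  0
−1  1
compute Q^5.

[[0, 0], [−1, 1]]

Q² = Q (a projection; rank 1, trace 1), so Q^5 = Q.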